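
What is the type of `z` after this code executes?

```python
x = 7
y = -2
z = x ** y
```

int ** negative = float

float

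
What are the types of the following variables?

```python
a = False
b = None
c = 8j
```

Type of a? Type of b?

a is assigned the constant False, which has type bool; b is assigned None, whose type is NoneType

bool, NoneType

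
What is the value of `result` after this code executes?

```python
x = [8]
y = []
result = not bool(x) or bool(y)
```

x = [8]; y = []; result = False

False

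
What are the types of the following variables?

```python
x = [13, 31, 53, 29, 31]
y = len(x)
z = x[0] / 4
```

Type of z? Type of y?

int / int = float; len() returns int

float, int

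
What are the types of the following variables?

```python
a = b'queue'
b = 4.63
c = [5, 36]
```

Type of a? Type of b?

a is assigned a bytes literal (b'...' prefix); b is assigned a number with a decimal point, so it is a float

bytes, float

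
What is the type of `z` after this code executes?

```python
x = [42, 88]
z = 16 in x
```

'in' operator returns bool

bool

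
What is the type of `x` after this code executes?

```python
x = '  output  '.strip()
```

str.strip() returns str

str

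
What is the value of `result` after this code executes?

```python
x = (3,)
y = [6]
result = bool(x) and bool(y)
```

x = (3,); y = [6]; result = True

True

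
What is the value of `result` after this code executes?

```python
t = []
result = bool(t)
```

t = []; result = False

False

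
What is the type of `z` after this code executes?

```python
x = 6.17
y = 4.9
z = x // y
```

float // float = float

float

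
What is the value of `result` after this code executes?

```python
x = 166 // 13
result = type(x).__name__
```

x is int; result = 'int'

'int'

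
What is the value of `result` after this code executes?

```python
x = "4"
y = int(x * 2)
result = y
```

x = '4'; y = 44; result = 44

44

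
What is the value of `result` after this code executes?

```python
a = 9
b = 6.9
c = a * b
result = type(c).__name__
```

a is int; b is float; c is float; result = 'float'

'float'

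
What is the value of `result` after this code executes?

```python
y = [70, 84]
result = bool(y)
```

y = [70, 84]; result = True

True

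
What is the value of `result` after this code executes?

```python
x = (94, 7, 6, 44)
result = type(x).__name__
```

x is tuple; result = 'tuple'

'tuple'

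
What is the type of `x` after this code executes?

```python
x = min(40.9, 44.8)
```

min() of floats returns float

float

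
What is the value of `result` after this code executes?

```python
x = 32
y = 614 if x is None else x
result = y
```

x = 32; y = 32; result = 32

32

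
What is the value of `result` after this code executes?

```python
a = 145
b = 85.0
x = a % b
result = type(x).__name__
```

a is int; b is float; x is float; result = 'float'

'float'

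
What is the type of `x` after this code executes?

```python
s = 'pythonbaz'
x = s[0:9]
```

Slicing a str returns str

str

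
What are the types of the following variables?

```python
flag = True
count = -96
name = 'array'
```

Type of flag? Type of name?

flag is assigned the constant True, which has type bool; name is assigned a quoted string literal, so it is a str

bool, str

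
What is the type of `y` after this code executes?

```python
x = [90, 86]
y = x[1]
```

Indexing list[int] returns int

int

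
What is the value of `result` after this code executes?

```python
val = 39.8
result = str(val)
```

val = 39.8; result = '39.8'

'39.8'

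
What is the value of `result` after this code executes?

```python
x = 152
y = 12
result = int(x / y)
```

x = 152; y = 12; result = 12

12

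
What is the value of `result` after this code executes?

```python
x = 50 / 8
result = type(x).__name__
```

x is float; result = 'float'

'float'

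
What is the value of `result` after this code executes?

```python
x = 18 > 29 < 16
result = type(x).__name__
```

x is bool; result = 'bool'

'bool'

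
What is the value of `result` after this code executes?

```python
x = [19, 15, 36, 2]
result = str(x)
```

x = [19, 15, 36, 2]; result = '[19, 15, 36, 2]'

'[19, 15, 36, 2]'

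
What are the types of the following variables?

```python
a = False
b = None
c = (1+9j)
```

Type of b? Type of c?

b is assigned None, whose type is NoneType; c is assigned (1+9j), an int plus an imaginary literal (j suffix), which evaluates to complex

NoneType, complex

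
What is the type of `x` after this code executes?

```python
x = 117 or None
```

'or' returns first truthy value

int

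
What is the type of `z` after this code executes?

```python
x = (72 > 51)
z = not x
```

'not' returns bool

bool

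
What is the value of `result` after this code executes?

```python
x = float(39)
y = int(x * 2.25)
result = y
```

x = 39.0; y = 87; result = 87

87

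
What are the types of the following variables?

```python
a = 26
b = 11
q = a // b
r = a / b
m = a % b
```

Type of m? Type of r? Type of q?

% of ints returns int; / returns float; // returns int

int, float, int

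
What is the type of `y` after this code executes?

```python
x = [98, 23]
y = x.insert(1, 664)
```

list.insert() returns None

NoneType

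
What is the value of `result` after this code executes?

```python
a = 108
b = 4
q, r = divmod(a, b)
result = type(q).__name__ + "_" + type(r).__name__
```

a is int; b is int; q is int; r is int; result = 'int_int'

'int_int'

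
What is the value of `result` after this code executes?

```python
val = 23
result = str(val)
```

val = 23; result = '23'

'23'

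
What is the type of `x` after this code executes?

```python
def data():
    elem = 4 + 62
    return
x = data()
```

Bare return returns None

NoneType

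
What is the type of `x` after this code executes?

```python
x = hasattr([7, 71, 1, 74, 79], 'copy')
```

hasattr() returns bool

bool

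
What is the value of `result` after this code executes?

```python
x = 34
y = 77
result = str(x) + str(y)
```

x = 34; y = 77; result = '3477'

'3477'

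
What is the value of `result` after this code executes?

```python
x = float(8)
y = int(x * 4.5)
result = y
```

x = 8.0; y = 36; result = 36

36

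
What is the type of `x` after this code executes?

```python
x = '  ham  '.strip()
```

str.strip() returns str

str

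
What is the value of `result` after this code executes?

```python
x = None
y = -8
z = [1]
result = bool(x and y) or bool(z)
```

x = None; y = -8; z = [1]; result = True

True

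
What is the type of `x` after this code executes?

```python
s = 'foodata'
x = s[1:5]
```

Slicing a str returns str

str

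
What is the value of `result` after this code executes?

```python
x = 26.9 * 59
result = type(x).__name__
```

x is float; result = 'float'

'float'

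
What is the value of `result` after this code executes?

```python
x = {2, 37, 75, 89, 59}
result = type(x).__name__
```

x is set; result = 'set'

'set'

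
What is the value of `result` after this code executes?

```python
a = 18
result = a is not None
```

a = 18; result = True

True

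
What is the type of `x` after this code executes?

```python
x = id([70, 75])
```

id() returns int

int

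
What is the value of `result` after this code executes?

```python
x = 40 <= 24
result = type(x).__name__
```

x is bool; result = 'bool'

'bool'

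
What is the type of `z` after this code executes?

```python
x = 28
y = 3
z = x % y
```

int % int = int

int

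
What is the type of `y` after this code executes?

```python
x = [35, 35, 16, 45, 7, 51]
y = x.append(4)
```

list.append() returns None (mutates in place)

NoneType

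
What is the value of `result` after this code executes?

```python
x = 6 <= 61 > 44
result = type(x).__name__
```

x is bool; result = 'bool'

'bool'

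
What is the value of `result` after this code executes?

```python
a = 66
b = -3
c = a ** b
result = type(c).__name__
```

a is int; b is int; c is float; result = 'float'

'float'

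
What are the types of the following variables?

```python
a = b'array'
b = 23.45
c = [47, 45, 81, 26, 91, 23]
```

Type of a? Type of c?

a is assigned a bytes literal (b'...' prefix); c is assigned a list literal (square brackets)

bytes, list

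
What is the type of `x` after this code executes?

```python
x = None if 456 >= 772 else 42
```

456 >= 772 is False, so the else branch is taken

int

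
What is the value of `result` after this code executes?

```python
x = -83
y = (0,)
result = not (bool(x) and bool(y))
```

x = -83; y = (0,); result = False

False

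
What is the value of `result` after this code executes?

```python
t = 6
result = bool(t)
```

t = 6; result = True

True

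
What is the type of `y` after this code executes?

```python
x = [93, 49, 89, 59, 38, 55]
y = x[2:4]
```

Slicing a list returns a list

list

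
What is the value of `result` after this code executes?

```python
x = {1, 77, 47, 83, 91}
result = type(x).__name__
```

x is set; result = 'set'

'set'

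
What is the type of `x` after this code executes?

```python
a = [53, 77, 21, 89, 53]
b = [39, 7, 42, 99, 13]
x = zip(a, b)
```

zip() returns a zip object

zip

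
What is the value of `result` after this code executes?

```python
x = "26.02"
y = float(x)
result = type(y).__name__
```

x is str; y is float; result = 'float'

'float'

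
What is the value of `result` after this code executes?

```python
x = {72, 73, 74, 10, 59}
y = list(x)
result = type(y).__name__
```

x is set; y is list; result = 'list'

'list'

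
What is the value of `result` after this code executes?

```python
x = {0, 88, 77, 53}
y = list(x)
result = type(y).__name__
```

x is set; y is list; result = 'list'

'list'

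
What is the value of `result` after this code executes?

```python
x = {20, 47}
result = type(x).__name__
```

x is set; result = 'set'

'set'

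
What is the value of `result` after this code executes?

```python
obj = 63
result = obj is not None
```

obj = 63; result = True

True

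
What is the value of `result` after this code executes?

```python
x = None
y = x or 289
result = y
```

x = None; y = 289; result = 289

289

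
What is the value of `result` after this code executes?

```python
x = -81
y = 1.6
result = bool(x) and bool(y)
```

x = -81; y = 1.6; result = True

True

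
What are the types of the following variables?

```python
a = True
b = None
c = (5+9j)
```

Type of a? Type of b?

a is assigned the constant True, which has type bool; b is assigned None, whose type is NoneType

bool, NoneType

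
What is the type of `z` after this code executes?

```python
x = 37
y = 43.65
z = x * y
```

int * float = float

float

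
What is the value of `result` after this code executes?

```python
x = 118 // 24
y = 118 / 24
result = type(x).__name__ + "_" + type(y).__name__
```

x is int; y is float; result = 'int_float'

'int_float'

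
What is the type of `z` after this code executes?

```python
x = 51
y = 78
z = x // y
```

int // int = int

int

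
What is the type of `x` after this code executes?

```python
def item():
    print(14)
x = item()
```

Function without return returns None

NoneType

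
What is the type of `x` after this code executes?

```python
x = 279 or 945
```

'or' returns first truthy value (int)

int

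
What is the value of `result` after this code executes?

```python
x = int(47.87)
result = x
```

x = 47; result = 47

47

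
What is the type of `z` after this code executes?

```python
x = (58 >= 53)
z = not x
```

'not' returns bool

bool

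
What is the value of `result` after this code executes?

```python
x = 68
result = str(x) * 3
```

x = 68; result = '686868'

'686868'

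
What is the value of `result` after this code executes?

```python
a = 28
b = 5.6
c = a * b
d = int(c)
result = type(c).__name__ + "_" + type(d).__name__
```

a is int; b is float; c is float; d is int; result = 'float_int'

'float_int'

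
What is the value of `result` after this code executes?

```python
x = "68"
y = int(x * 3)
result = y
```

x = '68'; y = 686868; result = 686868

686868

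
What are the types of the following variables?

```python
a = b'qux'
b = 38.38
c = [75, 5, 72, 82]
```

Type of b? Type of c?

b is assigned a number with a decimal point, so it is a float; c is assigned a list literal (square brackets)

float, list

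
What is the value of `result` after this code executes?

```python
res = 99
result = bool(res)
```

res = 99; result = True

True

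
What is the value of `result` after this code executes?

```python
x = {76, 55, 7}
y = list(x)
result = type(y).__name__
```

x is set; y is list; result = 'list'

'list'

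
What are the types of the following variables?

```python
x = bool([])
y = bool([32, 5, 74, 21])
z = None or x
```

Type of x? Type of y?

bool() returns bool; bool() returns bool

bool, bool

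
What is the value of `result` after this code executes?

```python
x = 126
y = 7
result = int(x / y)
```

x = 126; y = 7; result = 18

18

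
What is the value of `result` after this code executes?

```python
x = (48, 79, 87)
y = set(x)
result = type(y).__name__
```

x is tuple; y is set; result = 'set'

'set'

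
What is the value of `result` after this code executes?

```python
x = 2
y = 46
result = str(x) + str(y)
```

x = 2; y = 46; result = '246'

'246'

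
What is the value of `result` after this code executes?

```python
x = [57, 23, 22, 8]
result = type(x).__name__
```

x is list; result = 'list'

'list'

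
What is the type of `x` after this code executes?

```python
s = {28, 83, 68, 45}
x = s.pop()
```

Popping from set[int] returns int

int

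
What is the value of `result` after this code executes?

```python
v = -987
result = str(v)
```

v = -987; result = '-987'

'-987'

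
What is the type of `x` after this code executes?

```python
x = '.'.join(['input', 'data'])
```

str.join() returns str

str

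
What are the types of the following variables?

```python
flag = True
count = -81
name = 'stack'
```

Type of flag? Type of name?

flag is assigned the constant True, which has type bool; name is assigned a quoted string literal, so it is a str

bool, str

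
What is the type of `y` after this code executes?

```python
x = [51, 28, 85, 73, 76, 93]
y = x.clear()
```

list.clear() returns None

NoneType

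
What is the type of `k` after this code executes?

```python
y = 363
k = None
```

None has type NoneType

NoneType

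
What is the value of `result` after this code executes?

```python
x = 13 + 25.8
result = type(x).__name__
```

x is float; result = 'float'

'float'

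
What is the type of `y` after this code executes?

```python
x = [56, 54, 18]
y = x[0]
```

Indexing list[int] returns int

int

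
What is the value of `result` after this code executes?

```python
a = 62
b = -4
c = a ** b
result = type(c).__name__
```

a is int; b is int; c is float; result = 'float'

'float'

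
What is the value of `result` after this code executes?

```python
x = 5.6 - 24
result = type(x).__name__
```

x is float; result = 'float'

'float'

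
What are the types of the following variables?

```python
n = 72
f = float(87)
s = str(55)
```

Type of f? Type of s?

f is assigned the result of calling float(), which returns a float; s is assigned the result of calling str(), which returns a str

float, str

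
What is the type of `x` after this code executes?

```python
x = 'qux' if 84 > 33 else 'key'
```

Both branches of conditional are str

str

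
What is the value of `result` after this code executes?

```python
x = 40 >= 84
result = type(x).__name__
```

x is bool; result = 'bool'

'bool'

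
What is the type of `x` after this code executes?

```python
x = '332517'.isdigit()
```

str.isdigit() returns bool

bool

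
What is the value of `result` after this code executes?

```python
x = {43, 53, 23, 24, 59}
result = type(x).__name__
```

x is set; result = 'set'

'set'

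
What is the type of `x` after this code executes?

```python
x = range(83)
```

range() returns a range object

range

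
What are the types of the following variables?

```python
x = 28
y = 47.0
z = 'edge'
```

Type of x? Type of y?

x is assigned a bare integer (no decimal point), so it is an int; y is assigned a number with a decimal point, so it is a float

int, float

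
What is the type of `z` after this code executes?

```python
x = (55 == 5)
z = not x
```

'not' returns bool

bool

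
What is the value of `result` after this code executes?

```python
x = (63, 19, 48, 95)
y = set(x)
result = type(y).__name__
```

x is tuple; y is set; result = 'set'

'set'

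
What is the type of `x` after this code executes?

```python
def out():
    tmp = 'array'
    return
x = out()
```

Bare return returns None

NoneType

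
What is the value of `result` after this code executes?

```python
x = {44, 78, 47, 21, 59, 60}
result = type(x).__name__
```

x is set; result = 'set'

'set'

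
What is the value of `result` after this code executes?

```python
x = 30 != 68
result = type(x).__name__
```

x is bool; result = 'bool'

'bool'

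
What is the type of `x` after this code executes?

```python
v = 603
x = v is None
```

'is' comparison returns bool

bool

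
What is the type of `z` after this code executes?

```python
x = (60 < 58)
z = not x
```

'not' returns bool

bool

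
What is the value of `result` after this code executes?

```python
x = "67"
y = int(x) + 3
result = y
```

x = '67'; y = 70; result = 70

70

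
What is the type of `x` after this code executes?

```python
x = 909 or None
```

'or' returns first truthy value

int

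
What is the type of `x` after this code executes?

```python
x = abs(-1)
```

abs() of int returns int

int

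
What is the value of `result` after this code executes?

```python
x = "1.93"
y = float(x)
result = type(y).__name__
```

x is str; y is float; result = 'float'

'float'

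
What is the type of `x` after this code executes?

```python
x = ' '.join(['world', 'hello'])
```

str.join() returns str

str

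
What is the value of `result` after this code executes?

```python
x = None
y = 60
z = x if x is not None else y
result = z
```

x = None; y = 60; z = 60; result = 60

60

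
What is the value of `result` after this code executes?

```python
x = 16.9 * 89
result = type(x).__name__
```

x is float; result = 'float'

'float'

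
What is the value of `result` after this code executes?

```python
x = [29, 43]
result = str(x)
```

x = [29, 43]; result = '[29, 43]'

'[29, 43]'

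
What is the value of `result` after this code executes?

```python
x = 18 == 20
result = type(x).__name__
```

x is bool; result = 'bool'

'bool'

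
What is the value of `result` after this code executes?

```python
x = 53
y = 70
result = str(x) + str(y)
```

x = 53; y = 70; result = '5370'

'5370'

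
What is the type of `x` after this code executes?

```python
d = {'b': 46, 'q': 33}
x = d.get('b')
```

dict.get() returns value type when found

int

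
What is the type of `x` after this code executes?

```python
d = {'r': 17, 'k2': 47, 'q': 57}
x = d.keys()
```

.keys() returns dict_keys view

dict_keys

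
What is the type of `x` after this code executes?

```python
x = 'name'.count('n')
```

str.count() returns int

int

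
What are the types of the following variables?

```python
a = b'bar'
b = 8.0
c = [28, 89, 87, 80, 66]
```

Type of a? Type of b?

a is assigned a bytes literal (b'...' prefix); b is assigned a number with a decimal point, so it is a float

bytes, float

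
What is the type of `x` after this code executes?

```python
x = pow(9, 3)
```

pow(int, int) returns int

int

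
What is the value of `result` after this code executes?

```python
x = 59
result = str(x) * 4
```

x = 59; result = '59595959'

'59595959'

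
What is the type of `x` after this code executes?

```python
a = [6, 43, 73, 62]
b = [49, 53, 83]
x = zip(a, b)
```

zip() returns a zip object

zip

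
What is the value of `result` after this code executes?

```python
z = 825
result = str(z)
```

z = 825; result = '825'

'825'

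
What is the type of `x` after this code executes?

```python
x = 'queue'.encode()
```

str.encode() returns bytes

bytes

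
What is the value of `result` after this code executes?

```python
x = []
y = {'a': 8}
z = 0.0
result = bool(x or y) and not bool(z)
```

x = []; y = {'a': 8}; z = 0.0; result = True

True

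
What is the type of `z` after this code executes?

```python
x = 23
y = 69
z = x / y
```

int / int = float

float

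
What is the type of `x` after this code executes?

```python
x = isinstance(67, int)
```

isinstance() returns bool

bool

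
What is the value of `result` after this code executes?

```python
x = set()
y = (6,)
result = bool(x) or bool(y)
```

x = set(); y = (6,); result = True

True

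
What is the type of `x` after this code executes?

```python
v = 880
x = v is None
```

'is' comparison returns bool

bool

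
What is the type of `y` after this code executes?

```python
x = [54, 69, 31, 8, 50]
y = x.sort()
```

list.sort() returns None (mutates in place)

NoneType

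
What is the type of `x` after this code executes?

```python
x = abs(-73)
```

abs() of int returns int

int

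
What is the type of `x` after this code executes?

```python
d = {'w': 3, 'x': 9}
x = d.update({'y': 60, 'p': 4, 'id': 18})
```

dict.update() returns None

NoneType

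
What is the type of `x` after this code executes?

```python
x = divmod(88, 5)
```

divmod() returns tuple of (quotient, remainder)

tuple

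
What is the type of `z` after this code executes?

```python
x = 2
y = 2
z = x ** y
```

positive int ** positive int = int

int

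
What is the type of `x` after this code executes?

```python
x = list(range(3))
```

list(range()) returns list

list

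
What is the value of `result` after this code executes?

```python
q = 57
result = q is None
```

q = 57; result = False

False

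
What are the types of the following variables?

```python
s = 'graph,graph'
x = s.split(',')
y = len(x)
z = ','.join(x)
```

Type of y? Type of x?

len() returns int; str.split() returns list

int, list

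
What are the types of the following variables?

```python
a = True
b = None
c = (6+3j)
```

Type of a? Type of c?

a is assigned the constant True, which has type bool; c is assigned (6+3j), an int plus an imaginary literal (j suffix), which evaluates to complex

bool, complex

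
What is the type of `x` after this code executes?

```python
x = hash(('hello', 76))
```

hash() returns int

int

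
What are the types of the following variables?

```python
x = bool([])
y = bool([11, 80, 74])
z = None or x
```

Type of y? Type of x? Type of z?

bool() returns bool; bool() returns bool; None or bool returns the bool

bool, bool, bool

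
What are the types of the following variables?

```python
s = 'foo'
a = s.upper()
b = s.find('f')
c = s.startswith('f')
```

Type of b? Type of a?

find() returns int; upper() returns str

int, str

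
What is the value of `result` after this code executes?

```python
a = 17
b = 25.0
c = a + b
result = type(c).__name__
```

a is int; b is float; c is float; result = 'float'

'float'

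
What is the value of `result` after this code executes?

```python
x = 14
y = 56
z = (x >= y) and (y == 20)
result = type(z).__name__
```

x is int; y is int; z is bool; result = 'bool'

'bool'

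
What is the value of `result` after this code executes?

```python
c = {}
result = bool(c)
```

c = {}; result = False

False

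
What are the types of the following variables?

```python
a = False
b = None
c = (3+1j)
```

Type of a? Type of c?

a is assigned the constant False, which has type bool; c is assigned (3+1j), an int plus an imaginary literal (j suffix), which evaluates to complex

bool, complex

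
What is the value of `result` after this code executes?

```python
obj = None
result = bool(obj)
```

obj = None; result = False

False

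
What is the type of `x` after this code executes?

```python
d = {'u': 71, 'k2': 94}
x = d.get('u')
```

dict.get() returns value type when found

int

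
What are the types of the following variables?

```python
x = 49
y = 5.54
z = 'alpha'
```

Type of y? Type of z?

y is assigned a number with a decimal point, so it is a float; z is assigned a quoted string literal, so it is a str

float, str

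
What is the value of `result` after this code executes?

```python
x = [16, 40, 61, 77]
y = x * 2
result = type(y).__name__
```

x is list; y is list; result = 'list'

'list'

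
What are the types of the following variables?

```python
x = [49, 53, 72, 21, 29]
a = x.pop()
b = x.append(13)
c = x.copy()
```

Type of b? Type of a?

append() returns None; pop() returns element

NoneType, int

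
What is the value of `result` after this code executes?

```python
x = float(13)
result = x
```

x = 13.0; result = 13.0

13.0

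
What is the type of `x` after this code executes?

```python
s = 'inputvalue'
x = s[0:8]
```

Slicing a str returns str

str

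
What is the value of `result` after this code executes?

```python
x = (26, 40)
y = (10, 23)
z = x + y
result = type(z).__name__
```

x is tuple; y is tuple; z is tuple; result = 'tuple'

'tuple'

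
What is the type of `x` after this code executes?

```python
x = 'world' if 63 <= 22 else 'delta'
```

Both branches of conditional are str

str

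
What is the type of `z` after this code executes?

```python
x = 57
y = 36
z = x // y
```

int // int = int

int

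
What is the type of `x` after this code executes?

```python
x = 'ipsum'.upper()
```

str.upper() returns str

str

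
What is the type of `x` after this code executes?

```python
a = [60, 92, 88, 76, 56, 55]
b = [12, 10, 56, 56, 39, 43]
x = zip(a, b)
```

zip() returns a zip object

zip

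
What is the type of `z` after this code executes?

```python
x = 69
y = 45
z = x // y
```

int // int = int

int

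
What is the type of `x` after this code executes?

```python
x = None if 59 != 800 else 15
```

59 != 800 is True, so the if branch is taken

NoneType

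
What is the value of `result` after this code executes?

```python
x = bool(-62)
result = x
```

x = True; result = True

True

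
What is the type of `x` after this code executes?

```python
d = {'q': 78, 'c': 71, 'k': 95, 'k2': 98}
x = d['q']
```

Accessing dict[str, int] with str key returns int

int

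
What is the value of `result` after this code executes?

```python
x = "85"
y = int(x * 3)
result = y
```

x = '85'; y = 858585; result = 858585

858585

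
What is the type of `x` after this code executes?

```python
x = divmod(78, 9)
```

divmod() returns tuple of (quotient, remainder)

tuple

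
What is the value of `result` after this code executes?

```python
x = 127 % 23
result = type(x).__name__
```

x is int; result = 'int'

'int'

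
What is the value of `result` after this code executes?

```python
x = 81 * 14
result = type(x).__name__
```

x is int; result = 'int'

'int'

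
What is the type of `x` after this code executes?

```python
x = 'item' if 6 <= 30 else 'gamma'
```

Both branches of conditional are str

str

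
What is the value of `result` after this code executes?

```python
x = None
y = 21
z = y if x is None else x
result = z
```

x = None; y = 21; z = 21; result = 21

21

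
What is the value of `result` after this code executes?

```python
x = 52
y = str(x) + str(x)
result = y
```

x = 52; y = '5252'; result = '5252'

'5252'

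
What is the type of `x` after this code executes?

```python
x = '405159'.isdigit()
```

str.isdigit() returns bool

bool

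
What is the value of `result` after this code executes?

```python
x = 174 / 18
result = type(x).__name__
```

x is float; result = 'float'

'float'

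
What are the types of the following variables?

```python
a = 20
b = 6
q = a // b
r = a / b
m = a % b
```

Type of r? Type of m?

/ returns float; % of ints returns int

float, int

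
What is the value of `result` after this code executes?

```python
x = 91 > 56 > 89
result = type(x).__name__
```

x is bool; result = 'bool'

'bool'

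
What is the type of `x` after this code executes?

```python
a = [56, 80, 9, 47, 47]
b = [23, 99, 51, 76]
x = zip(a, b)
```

zip() returns a zip object

zip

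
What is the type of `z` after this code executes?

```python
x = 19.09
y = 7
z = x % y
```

float % int = float

float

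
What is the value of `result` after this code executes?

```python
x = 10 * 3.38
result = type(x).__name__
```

x is float; result = 'float'

'float'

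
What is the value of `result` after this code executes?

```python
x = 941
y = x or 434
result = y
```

x = 941; y = 941; result = 941

941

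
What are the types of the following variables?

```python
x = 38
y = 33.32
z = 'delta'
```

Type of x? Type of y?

x is assigned a bare integer (no decimal point), so it is an int; y is assigned a number with a decimal point, so it is a float

int, float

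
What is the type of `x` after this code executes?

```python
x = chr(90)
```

chr() returns str (single char)

str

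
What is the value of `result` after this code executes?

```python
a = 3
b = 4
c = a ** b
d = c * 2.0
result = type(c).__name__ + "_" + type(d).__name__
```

a is int; b is int; c is int; d is float; result = 'int_float'

'int_float'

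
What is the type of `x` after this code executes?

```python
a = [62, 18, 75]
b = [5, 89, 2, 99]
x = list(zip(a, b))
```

list(zip()) returns a list of tuples

list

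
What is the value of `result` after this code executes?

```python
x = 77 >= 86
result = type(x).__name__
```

x is bool; result = 'bool'

'bool'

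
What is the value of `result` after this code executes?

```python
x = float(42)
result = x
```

x = 42.0; result = 42.0

42.0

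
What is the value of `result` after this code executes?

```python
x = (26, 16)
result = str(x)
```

x = (26, 16); result = '(26, 16)'

'(26, 16)'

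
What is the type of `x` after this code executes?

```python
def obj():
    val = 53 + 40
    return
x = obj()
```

Bare return returns None

NoneType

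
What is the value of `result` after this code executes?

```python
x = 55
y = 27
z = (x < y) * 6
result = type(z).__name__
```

x is int; y is int; z is int; result = 'int'

'int'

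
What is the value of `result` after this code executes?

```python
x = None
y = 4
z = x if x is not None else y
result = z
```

x = None; y = 4; z = 4; result = 4

4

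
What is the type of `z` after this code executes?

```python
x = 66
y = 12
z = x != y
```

Comparison returns bool

bool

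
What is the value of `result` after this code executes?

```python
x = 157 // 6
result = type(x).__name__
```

x is int; result = 'int'

'int'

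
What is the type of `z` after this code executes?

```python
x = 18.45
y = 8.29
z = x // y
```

float // float = float

float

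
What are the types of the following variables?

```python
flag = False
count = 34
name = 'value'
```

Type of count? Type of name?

count is assigned a bare integer (no decimal point), so it is an int; name is assigned a quoted string literal, so it is a str

int, str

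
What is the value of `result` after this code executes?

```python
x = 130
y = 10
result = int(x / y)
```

x = 130; y = 10; result = 13

13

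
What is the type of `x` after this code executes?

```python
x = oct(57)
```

oct() returns str representation

str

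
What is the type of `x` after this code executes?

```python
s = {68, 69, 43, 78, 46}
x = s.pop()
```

Popping from set[int] returns int

int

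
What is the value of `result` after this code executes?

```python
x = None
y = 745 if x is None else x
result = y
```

x = None; y = 745; result = 745

745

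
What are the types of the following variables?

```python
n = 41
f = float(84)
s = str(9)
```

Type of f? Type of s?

f is assigned the result of calling float(), which returns a float; s is assigned the result of calling str(), which returns a str

float, str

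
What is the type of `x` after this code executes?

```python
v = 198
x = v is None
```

'is' comparison returns bool

bool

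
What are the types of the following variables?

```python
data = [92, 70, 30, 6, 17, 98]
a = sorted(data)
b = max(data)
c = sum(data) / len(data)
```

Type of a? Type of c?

sorted() returns list; int / int = float

list, float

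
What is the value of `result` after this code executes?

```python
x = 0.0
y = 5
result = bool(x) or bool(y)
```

x = 0.0; y = 5; result = True

True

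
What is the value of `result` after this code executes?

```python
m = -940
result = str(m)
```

m = -940; result = '-940'

'-940'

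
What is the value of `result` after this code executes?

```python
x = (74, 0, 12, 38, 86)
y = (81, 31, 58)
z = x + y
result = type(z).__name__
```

x is tuple; y is tuple; z is tuple; result = 'tuple'

'tuple'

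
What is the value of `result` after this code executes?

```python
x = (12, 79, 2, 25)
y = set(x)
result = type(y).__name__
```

x is tuple; y is set; result = 'set'

'set'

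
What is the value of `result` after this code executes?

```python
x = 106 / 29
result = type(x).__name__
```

x is float; result = 'float'

'float'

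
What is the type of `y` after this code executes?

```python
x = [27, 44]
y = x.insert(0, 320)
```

list.insert() returns None

NoneType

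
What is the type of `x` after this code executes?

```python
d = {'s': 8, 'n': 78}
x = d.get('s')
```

dict.get() returns value type when found

int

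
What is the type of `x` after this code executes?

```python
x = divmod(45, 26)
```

divmod() returns tuple of (quotient, remainder)

tuple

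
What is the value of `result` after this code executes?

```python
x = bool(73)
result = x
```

x = True; result = True

True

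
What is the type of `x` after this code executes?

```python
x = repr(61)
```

repr() returns str

str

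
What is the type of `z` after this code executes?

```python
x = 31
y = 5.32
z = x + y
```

int + float = float

float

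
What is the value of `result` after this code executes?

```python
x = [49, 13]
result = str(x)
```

x = [49, 13]; result = '[49, 13]'

'[49, 13]'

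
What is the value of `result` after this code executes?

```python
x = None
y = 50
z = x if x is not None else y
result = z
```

x = None; y = 50; z = 50; result = 50

50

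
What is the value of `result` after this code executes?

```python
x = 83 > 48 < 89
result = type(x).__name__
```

x is bool; result = 'bool'

'bool'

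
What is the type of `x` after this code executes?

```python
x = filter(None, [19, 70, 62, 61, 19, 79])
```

filter() returns a filter object

filter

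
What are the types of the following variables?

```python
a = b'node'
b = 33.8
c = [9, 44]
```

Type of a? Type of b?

a is assigned a bytes literal (b'...' prefix); b is assigned a number with a decimal point, so it is a float

bytes, float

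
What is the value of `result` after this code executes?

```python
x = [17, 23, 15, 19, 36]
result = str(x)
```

x = [17, 23, 15, 19, 36]; result = '[17, 23, 15, 19, 36]'

'[17, 23, 15, 19, 36]'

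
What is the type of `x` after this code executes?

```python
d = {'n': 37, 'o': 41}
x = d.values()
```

.values() returns dict_values view

dict_values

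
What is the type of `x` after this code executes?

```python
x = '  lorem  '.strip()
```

str.strip() returns str

str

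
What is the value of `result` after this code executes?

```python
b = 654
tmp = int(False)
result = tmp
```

b = 654; tmp = 0; result = 0

0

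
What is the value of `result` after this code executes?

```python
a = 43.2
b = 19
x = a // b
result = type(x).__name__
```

a is float; b is int; x is float; result = 'float'

'float'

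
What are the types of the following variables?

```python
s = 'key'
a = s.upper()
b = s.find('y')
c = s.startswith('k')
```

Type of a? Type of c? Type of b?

upper() returns str; startswith() returns bool; find() returns int

str, bool, int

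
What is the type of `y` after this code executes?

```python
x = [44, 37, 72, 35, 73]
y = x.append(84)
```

list.append() returns None (mutates in place)

NoneType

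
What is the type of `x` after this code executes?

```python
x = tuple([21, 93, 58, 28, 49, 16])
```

tuple() constructor returns tuple

tuple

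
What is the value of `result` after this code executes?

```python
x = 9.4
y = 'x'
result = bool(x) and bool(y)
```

x = 9.4; y = 'x'; result = True

True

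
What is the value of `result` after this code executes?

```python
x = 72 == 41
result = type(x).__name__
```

x is bool; result = 'bool'

'bool'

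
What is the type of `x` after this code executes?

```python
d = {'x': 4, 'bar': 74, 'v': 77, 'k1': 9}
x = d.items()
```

dict.items() returns dict_items view

dict_items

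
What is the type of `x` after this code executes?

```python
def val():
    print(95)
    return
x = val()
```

Bare return returns None

NoneType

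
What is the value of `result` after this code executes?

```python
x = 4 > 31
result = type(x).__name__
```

x is bool; result = 'bool'

'bool'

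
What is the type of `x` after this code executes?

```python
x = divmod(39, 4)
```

divmod() returns tuple of (quotient, remainder)

tuple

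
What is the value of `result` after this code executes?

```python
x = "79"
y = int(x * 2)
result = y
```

x = '79'; y = 7979; result = 7979

7979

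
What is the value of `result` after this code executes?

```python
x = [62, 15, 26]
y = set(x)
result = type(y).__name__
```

x is list; y is set; result = 'set'

'set'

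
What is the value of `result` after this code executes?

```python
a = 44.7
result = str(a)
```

a = 44.7; result = '44.7'

'44.7'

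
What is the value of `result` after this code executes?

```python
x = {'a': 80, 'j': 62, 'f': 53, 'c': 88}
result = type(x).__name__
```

x is dict; result = 'dict'

'dict'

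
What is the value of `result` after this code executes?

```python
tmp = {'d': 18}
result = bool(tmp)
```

tmp = {'d': 18}; result = True

True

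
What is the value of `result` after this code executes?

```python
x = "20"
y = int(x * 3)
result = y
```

x = '20'; y = 202020; result = 202020

202020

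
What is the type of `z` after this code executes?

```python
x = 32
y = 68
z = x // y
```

int // int = int

int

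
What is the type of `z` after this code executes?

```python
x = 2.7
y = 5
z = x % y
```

float % int = float

float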